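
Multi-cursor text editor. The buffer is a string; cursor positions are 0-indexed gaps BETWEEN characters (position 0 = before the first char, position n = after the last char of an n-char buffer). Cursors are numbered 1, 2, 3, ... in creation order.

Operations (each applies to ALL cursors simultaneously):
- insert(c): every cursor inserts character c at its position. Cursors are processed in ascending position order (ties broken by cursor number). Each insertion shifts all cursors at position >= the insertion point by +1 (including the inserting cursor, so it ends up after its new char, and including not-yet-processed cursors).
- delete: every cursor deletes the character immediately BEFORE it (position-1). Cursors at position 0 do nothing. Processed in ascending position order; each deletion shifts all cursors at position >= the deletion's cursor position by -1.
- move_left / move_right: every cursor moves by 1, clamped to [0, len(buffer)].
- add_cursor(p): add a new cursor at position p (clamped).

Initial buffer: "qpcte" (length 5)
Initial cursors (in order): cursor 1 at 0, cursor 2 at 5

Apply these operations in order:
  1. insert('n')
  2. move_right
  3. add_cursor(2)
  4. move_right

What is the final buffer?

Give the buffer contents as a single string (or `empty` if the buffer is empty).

After op 1 (insert('n')): buffer="nqpcten" (len 7), cursors c1@1 c2@7, authorship 1.....2
After op 2 (move_right): buffer="nqpcten" (len 7), cursors c1@2 c2@7, authorship 1.....2
After op 3 (add_cursor(2)): buffer="nqpcten" (len 7), cursors c1@2 c3@2 c2@7, authorship 1.....2
After op 4 (move_right): buffer="nqpcten" (len 7), cursors c1@3 c3@3 c2@7, authorship 1.....2

Answer: nqpcten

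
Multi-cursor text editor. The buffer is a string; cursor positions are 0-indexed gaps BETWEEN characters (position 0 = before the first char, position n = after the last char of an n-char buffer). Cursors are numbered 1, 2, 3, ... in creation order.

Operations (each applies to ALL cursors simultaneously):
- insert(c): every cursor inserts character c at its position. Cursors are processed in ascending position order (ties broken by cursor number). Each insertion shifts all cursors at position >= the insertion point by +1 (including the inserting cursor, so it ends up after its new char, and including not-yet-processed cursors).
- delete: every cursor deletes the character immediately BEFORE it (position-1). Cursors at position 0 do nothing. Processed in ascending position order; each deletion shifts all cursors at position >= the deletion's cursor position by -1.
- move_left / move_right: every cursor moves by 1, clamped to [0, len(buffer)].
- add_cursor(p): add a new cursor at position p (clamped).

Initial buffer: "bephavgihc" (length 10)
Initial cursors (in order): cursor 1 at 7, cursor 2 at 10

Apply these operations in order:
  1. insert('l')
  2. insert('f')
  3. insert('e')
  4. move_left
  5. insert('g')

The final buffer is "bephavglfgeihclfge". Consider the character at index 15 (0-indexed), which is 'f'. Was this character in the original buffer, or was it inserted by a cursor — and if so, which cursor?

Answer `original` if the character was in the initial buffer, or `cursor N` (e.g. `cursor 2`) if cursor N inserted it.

Answer: cursor 2

Derivation:
After op 1 (insert('l')): buffer="bephavglihcl" (len 12), cursors c1@8 c2@12, authorship .......1...2
After op 2 (insert('f')): buffer="bephavglfihclf" (len 14), cursors c1@9 c2@14, authorship .......11...22
After op 3 (insert('e')): buffer="bephavglfeihclfe" (len 16), cursors c1@10 c2@16, authorship .......111...222
After op 4 (move_left): buffer="bephavglfeihclfe" (len 16), cursors c1@9 c2@15, authorship .......111...222
After op 5 (insert('g')): buffer="bephavglfgeihclfge" (len 18), cursors c1@10 c2@17, authorship .......1111...2222
Authorship (.=original, N=cursor N): . . . . . . . 1 1 1 1 . . . 2 2 2 2
Index 15: author = 2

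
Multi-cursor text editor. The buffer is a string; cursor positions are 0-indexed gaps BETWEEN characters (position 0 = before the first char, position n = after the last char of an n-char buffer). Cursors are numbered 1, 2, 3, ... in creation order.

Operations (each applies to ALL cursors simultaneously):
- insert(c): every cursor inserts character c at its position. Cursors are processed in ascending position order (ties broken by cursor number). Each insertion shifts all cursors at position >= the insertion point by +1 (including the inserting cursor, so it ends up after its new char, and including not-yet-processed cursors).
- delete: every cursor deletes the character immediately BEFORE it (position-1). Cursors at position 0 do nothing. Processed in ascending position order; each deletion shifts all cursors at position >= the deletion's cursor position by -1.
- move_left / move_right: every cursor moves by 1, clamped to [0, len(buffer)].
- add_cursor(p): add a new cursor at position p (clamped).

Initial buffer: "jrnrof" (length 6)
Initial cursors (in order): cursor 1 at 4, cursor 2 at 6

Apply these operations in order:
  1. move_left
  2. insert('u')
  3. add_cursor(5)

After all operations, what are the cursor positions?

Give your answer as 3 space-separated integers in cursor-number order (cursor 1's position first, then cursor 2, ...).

Answer: 4 7 5

Derivation:
After op 1 (move_left): buffer="jrnrof" (len 6), cursors c1@3 c2@5, authorship ......
After op 2 (insert('u')): buffer="jrnurouf" (len 8), cursors c1@4 c2@7, authorship ...1..2.
After op 3 (add_cursor(5)): buffer="jrnurouf" (len 8), cursors c1@4 c3@5 c2@7, authorship ...1..2.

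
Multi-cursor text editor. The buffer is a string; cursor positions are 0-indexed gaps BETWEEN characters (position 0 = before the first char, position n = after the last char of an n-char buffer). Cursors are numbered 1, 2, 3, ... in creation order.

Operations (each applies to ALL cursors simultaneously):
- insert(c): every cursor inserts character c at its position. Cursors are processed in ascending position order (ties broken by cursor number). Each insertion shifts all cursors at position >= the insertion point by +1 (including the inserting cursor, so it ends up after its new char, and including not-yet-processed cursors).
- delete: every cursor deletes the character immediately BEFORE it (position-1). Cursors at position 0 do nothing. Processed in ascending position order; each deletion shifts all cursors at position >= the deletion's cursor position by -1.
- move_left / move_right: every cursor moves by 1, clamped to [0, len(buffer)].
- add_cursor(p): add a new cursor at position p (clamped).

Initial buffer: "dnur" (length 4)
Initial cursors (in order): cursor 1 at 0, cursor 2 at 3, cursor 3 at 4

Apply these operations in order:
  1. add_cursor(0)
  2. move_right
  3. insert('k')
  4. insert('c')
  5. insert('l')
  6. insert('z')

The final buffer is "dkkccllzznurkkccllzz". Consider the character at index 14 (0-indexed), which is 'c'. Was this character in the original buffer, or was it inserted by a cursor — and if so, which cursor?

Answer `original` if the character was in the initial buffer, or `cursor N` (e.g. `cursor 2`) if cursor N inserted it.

Answer: cursor 2

Derivation:
After op 1 (add_cursor(0)): buffer="dnur" (len 4), cursors c1@0 c4@0 c2@3 c3@4, authorship ....
After op 2 (move_right): buffer="dnur" (len 4), cursors c1@1 c4@1 c2@4 c3@4, authorship ....
After op 3 (insert('k')): buffer="dkknurkk" (len 8), cursors c1@3 c4@3 c2@8 c3@8, authorship .14...23
After op 4 (insert('c')): buffer="dkkccnurkkcc" (len 12), cursors c1@5 c4@5 c2@12 c3@12, authorship .1414...2323
After op 5 (insert('l')): buffer="dkkccllnurkkccll" (len 16), cursors c1@7 c4@7 c2@16 c3@16, authorship .141414...232323
After op 6 (insert('z')): buffer="dkkccllzznurkkccllzz" (len 20), cursors c1@9 c4@9 c2@20 c3@20, authorship .14141414...23232323
Authorship (.=original, N=cursor N): . 1 4 1 4 1 4 1 4 . . . 2 3 2 3 2 3 2 3
Index 14: author = 2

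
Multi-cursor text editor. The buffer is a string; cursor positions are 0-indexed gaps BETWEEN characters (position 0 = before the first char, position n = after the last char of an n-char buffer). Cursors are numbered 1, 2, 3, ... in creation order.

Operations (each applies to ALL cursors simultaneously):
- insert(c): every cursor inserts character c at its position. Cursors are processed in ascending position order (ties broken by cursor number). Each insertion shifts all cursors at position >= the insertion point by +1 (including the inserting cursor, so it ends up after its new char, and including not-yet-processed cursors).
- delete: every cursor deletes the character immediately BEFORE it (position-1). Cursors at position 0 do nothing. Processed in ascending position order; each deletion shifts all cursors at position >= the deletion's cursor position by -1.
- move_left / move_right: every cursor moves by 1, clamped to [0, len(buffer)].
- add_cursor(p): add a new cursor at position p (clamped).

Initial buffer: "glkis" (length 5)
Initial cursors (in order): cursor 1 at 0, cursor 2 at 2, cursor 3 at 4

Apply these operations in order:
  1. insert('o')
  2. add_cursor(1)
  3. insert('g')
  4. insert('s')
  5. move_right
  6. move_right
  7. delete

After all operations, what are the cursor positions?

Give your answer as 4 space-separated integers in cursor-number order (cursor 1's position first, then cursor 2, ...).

Answer: 5 9 12 5

Derivation:
After op 1 (insert('o')): buffer="oglokios" (len 8), cursors c1@1 c2@4 c3@7, authorship 1..2..3.
After op 2 (add_cursor(1)): buffer="oglokios" (len 8), cursors c1@1 c4@1 c2@4 c3@7, authorship 1..2..3.
After op 3 (insert('g')): buffer="oggglogkiogs" (len 12), cursors c1@3 c4@3 c2@7 c3@11, authorship 114..22..33.
After op 4 (insert('s')): buffer="oggssglogskiogss" (len 16), cursors c1@5 c4@5 c2@10 c3@15, authorship 11414..222..333.
After op 5 (move_right): buffer="oggssglogskiogss" (len 16), cursors c1@6 c4@6 c2@11 c3@16, authorship 11414..222..333.
After op 6 (move_right): buffer="oggssglogskiogss" (len 16), cursors c1@7 c4@7 c2@12 c3@16, authorship 11414..222..333.
After op 7 (delete): buffer="oggssogskogs" (len 12), cursors c1@5 c4@5 c2@9 c3@12, authorship 11414222.333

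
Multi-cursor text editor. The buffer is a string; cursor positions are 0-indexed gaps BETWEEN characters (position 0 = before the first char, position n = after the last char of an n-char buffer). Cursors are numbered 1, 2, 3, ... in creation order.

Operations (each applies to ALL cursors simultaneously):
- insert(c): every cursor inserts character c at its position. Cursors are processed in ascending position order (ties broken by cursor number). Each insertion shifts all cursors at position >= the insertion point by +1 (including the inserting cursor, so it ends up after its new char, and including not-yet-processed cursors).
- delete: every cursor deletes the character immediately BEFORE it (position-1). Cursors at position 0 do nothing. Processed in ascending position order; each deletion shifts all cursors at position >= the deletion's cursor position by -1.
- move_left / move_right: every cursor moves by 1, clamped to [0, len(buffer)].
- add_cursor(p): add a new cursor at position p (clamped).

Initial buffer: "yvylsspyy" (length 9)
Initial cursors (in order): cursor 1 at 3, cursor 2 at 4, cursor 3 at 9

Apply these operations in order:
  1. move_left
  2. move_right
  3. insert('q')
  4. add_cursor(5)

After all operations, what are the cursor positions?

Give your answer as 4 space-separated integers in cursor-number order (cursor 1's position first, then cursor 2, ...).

Answer: 4 6 12 5

Derivation:
After op 1 (move_left): buffer="yvylsspyy" (len 9), cursors c1@2 c2@3 c3@8, authorship .........
After op 2 (move_right): buffer="yvylsspyy" (len 9), cursors c1@3 c2@4 c3@9, authorship .........
After op 3 (insert('q')): buffer="yvyqlqsspyyq" (len 12), cursors c1@4 c2@6 c3@12, authorship ...1.2.....3
After op 4 (add_cursor(5)): buffer="yvyqlqsspyyq" (len 12), cursors c1@4 c4@5 c2@6 c3@12, authorship ...1.2.....3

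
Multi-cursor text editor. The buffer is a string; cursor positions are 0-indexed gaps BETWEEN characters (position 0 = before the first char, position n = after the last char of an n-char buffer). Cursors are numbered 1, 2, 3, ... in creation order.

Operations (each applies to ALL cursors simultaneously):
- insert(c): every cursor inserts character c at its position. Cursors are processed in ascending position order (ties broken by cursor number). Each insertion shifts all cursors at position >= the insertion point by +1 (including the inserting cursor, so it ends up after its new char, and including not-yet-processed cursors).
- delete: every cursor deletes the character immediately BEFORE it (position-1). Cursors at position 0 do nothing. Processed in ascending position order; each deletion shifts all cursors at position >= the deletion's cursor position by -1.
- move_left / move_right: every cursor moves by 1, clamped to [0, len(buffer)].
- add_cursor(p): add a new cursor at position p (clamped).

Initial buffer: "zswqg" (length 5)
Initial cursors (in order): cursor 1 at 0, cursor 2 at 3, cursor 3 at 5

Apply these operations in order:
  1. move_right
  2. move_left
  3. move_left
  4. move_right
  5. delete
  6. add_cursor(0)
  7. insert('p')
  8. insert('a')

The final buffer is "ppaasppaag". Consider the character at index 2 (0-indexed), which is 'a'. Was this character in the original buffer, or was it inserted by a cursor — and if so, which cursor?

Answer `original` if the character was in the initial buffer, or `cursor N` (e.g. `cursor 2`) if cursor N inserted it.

After op 1 (move_right): buffer="zswqg" (len 5), cursors c1@1 c2@4 c3@5, authorship .....
After op 2 (move_left): buffer="zswqg" (len 5), cursors c1@0 c2@3 c3@4, authorship .....
After op 3 (move_left): buffer="zswqg" (len 5), cursors c1@0 c2@2 c3@3, authorship .....
After op 4 (move_right): buffer="zswqg" (len 5), cursors c1@1 c2@3 c3@4, authorship .....
After op 5 (delete): buffer="sg" (len 2), cursors c1@0 c2@1 c3@1, authorship ..
After op 6 (add_cursor(0)): buffer="sg" (len 2), cursors c1@0 c4@0 c2@1 c3@1, authorship ..
After op 7 (insert('p')): buffer="ppsppg" (len 6), cursors c1@2 c4@2 c2@5 c3@5, authorship 14.23.
After op 8 (insert('a')): buffer="ppaasppaag" (len 10), cursors c1@4 c4@4 c2@9 c3@9, authorship 1414.2323.
Authorship (.=original, N=cursor N): 1 4 1 4 . 2 3 2 3 .
Index 2: author = 1

Answer: cursor 1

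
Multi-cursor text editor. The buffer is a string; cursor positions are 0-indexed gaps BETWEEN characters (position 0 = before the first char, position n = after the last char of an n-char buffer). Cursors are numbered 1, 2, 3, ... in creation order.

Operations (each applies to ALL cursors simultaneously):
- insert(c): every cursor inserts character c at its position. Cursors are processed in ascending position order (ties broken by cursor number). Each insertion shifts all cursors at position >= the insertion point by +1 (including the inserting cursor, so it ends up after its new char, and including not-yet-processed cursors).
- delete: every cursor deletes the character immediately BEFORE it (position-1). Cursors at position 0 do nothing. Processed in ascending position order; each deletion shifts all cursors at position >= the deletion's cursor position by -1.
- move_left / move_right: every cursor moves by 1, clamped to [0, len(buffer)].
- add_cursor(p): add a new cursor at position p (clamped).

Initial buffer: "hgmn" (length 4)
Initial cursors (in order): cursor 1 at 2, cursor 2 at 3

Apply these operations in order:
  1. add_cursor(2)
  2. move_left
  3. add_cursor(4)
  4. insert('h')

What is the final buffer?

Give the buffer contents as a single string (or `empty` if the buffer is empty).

After op 1 (add_cursor(2)): buffer="hgmn" (len 4), cursors c1@2 c3@2 c2@3, authorship ....
After op 2 (move_left): buffer="hgmn" (len 4), cursors c1@1 c3@1 c2@2, authorship ....
After op 3 (add_cursor(4)): buffer="hgmn" (len 4), cursors c1@1 c3@1 c2@2 c4@4, authorship ....
After op 4 (insert('h')): buffer="hhhghmnh" (len 8), cursors c1@3 c3@3 c2@5 c4@8, authorship .13.2..4

Answer: hhhghmnh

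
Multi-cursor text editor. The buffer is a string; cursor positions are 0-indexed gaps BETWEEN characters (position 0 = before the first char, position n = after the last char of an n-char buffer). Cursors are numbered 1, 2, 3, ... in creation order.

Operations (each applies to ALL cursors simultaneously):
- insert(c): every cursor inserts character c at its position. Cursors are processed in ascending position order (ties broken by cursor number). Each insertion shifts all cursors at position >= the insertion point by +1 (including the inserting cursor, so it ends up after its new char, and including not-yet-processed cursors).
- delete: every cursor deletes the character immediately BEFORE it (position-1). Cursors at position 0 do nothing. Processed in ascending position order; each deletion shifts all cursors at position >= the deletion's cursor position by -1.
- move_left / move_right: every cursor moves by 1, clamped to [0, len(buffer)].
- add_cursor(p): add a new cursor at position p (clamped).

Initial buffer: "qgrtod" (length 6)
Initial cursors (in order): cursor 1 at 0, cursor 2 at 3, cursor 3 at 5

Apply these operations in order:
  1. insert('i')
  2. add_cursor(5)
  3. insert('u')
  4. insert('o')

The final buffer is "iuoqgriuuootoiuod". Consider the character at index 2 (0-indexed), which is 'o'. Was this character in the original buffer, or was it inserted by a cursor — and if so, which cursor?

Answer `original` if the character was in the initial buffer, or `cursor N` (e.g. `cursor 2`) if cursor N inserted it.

After op 1 (insert('i')): buffer="iqgritoid" (len 9), cursors c1@1 c2@5 c3@8, authorship 1...2..3.
After op 2 (add_cursor(5)): buffer="iqgritoid" (len 9), cursors c1@1 c2@5 c4@5 c3@8, authorship 1...2..3.
After op 3 (insert('u')): buffer="iuqgriuutoiud" (len 13), cursors c1@2 c2@8 c4@8 c3@12, authorship 11...224..33.
After op 4 (insert('o')): buffer="iuoqgriuuootoiuod" (len 17), cursors c1@3 c2@11 c4@11 c3@16, authorship 111...22424..333.
Authorship (.=original, N=cursor N): 1 1 1 . . . 2 2 4 2 4 . . 3 3 3 .
Index 2: author = 1

Answer: cursor 1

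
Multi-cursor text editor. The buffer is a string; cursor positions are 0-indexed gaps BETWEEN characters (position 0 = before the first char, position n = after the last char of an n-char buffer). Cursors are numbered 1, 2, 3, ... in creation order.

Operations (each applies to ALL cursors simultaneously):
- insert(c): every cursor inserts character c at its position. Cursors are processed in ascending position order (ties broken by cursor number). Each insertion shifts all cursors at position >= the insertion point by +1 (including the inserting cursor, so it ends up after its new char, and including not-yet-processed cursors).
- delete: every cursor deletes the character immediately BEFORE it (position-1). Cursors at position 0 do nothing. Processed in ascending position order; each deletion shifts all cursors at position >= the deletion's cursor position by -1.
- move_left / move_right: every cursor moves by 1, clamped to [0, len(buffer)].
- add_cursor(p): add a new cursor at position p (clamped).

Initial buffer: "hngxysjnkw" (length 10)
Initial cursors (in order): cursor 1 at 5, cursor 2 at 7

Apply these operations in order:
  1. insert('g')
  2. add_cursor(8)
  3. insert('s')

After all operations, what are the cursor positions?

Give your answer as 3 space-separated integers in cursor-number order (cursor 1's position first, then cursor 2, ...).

After op 1 (insert('g')): buffer="hngxygsjgnkw" (len 12), cursors c1@6 c2@9, authorship .....1..2...
After op 2 (add_cursor(8)): buffer="hngxygsjgnkw" (len 12), cursors c1@6 c3@8 c2@9, authorship .....1..2...
After op 3 (insert('s')): buffer="hngxygssjsgsnkw" (len 15), cursors c1@7 c3@10 c2@12, authorship .....11..322...

Answer: 7 12 10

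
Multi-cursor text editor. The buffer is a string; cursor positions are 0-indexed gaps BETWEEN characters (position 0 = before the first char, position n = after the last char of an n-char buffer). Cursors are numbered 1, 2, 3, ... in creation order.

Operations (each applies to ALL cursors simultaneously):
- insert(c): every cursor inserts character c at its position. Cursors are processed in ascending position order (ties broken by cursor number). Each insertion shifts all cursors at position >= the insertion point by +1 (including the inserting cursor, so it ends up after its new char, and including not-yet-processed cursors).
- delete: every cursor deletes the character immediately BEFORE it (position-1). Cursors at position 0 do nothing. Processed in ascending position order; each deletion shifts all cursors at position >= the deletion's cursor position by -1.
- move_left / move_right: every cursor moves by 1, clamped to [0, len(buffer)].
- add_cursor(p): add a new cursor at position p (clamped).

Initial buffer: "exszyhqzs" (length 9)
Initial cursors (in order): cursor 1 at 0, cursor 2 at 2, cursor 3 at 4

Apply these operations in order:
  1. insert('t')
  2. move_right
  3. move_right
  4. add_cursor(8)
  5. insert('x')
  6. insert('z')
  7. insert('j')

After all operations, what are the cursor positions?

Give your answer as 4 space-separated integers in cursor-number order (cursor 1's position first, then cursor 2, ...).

After op 1 (insert('t')): buffer="textsztyhqzs" (len 12), cursors c1@1 c2@4 c3@7, authorship 1..2..3.....
After op 2 (move_right): buffer="textsztyhqzs" (len 12), cursors c1@2 c2@5 c3@8, authorship 1..2..3.....
After op 3 (move_right): buffer="textsztyhqzs" (len 12), cursors c1@3 c2@6 c3@9, authorship 1..2..3.....
After op 4 (add_cursor(8)): buffer="textsztyhqzs" (len 12), cursors c1@3 c2@6 c4@8 c3@9, authorship 1..2..3.....
After op 5 (insert('x')): buffer="texxtszxtyxhxqzs" (len 16), cursors c1@4 c2@8 c4@11 c3@13, authorship 1..12..23.4.3...
After op 6 (insert('z')): buffer="texxztszxztyxzhxzqzs" (len 20), cursors c1@5 c2@10 c4@14 c3@17, authorship 1..112..223.44.33...
After op 7 (insert('j')): buffer="texxzjtszxzjtyxzjhxzjqzs" (len 24), cursors c1@6 c2@12 c4@17 c3@21, authorship 1..1112..2223.444.333...

Answer: 6 12 21 17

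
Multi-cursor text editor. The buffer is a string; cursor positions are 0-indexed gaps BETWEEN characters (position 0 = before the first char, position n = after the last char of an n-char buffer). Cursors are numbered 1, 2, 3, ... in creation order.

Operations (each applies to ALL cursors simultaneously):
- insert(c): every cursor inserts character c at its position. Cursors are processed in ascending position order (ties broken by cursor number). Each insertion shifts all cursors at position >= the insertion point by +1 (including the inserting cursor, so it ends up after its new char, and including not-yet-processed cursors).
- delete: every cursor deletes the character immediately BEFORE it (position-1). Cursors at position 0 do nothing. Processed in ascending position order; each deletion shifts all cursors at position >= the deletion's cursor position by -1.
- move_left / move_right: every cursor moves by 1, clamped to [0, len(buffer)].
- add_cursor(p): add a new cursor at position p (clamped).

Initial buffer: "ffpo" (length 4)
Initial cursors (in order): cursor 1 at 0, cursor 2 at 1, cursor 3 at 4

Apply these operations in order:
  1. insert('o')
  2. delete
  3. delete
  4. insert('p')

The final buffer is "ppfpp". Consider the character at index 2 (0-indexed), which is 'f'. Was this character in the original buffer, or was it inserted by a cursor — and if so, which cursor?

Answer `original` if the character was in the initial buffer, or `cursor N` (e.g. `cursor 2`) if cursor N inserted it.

After op 1 (insert('o')): buffer="ofofpoo" (len 7), cursors c1@1 c2@3 c3@7, authorship 1.2...3
After op 2 (delete): buffer="ffpo" (len 4), cursors c1@0 c2@1 c3@4, authorship ....
After op 3 (delete): buffer="fp" (len 2), cursors c1@0 c2@0 c3@2, authorship ..
After op 4 (insert('p')): buffer="ppfpp" (len 5), cursors c1@2 c2@2 c3@5, authorship 12..3
Authorship (.=original, N=cursor N): 1 2 . . 3
Index 2: author = original

Answer: original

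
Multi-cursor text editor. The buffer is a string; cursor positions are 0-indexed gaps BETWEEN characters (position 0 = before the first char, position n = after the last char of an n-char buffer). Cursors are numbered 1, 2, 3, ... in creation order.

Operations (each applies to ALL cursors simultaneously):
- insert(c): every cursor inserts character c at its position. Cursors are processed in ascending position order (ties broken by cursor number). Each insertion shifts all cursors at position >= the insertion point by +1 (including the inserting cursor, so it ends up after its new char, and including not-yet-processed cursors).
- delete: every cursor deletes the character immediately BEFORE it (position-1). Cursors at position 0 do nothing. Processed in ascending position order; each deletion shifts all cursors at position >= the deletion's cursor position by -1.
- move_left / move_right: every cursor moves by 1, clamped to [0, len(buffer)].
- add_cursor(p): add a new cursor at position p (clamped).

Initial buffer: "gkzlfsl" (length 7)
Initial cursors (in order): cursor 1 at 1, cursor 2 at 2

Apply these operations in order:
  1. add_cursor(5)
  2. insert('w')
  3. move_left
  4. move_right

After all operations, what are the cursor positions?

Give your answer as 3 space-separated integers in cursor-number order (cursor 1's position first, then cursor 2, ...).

After op 1 (add_cursor(5)): buffer="gkzlfsl" (len 7), cursors c1@1 c2@2 c3@5, authorship .......
After op 2 (insert('w')): buffer="gwkwzlfwsl" (len 10), cursors c1@2 c2@4 c3@8, authorship .1.2...3..
After op 3 (move_left): buffer="gwkwzlfwsl" (len 10), cursors c1@1 c2@3 c3@7, authorship .1.2...3..
After op 4 (move_right): buffer="gwkwzlfwsl" (len 10), cursors c1@2 c2@4 c3@8, authorship .1.2...3..

Answer: 2 4 8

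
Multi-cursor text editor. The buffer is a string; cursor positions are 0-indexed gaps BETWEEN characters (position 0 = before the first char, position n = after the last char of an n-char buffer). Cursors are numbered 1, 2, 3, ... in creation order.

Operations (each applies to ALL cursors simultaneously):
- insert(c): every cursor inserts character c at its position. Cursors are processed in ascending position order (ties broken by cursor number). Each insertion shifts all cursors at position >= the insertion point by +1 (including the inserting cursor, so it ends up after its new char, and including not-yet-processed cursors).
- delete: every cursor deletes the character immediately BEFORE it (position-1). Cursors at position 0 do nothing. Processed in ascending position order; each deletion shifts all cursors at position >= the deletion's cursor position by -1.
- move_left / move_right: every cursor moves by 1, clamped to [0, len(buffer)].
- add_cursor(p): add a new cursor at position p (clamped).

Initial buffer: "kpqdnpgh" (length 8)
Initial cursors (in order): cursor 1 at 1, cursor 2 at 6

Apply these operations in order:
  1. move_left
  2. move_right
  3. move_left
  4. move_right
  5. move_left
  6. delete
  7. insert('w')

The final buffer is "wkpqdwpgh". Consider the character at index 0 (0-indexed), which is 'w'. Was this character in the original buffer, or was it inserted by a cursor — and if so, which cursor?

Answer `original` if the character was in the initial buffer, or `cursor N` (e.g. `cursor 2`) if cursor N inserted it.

Answer: cursor 1

Derivation:
After op 1 (move_left): buffer="kpqdnpgh" (len 8), cursors c1@0 c2@5, authorship ........
After op 2 (move_right): buffer="kpqdnpgh" (len 8), cursors c1@1 c2@6, authorship ........
After op 3 (move_left): buffer="kpqdnpgh" (len 8), cursors c1@0 c2@5, authorship ........
After op 4 (move_right): buffer="kpqdnpgh" (len 8), cursors c1@1 c2@6, authorship ........
After op 5 (move_left): buffer="kpqdnpgh" (len 8), cursors c1@0 c2@5, authorship ........
After op 6 (delete): buffer="kpqdpgh" (len 7), cursors c1@0 c2@4, authorship .......
After op 7 (insert('w')): buffer="wkpqdwpgh" (len 9), cursors c1@1 c2@6, authorship 1....2...
Authorship (.=original, N=cursor N): 1 . . . . 2 . . .
Index 0: author = 1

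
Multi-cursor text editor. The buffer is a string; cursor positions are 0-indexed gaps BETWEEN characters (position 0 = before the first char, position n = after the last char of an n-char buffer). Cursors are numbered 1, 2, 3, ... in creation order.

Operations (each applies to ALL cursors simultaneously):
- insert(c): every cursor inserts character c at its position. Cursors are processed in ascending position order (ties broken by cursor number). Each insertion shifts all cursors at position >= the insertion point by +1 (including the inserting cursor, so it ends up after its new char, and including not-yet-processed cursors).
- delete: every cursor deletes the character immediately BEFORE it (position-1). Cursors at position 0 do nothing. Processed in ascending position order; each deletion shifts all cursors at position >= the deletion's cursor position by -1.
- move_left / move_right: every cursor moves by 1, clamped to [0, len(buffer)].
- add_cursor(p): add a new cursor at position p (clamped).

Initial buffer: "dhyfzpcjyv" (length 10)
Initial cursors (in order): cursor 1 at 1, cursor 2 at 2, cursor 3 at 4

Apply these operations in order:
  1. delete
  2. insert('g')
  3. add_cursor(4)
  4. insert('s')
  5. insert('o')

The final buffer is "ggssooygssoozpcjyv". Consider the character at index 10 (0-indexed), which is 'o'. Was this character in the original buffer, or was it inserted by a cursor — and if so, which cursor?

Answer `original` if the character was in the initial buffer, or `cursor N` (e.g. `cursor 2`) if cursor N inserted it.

Answer: cursor 3

Derivation:
After op 1 (delete): buffer="yzpcjyv" (len 7), cursors c1@0 c2@0 c3@1, authorship .......
After op 2 (insert('g')): buffer="ggygzpcjyv" (len 10), cursors c1@2 c2@2 c3@4, authorship 12.3......
After op 3 (add_cursor(4)): buffer="ggygzpcjyv" (len 10), cursors c1@2 c2@2 c3@4 c4@4, authorship 12.3......
After op 4 (insert('s')): buffer="ggssygsszpcjyv" (len 14), cursors c1@4 c2@4 c3@8 c4@8, authorship 1212.334......
After op 5 (insert('o')): buffer="ggssooygssoozpcjyv" (len 18), cursors c1@6 c2@6 c3@12 c4@12, authorship 121212.33434......
Authorship (.=original, N=cursor N): 1 2 1 2 1 2 . 3 3 4 3 4 . . . . . .
Index 10: author = 3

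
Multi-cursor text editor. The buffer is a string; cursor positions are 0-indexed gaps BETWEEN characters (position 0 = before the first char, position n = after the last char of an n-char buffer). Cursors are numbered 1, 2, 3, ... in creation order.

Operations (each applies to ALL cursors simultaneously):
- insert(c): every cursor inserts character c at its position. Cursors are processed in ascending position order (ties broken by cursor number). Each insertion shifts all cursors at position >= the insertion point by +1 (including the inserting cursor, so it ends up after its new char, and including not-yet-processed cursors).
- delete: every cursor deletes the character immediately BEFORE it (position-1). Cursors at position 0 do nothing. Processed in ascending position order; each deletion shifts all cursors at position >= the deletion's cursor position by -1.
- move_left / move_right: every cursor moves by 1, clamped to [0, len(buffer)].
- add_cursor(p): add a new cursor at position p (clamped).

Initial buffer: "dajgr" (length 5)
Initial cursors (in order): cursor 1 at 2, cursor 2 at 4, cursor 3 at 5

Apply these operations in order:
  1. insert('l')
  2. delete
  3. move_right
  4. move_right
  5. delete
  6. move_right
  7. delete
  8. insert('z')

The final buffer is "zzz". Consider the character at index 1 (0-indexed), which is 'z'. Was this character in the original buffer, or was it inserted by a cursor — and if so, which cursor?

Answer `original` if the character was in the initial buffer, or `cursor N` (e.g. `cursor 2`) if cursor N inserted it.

After op 1 (insert('l')): buffer="daljglrl" (len 8), cursors c1@3 c2@6 c3@8, authorship ..1..2.3
After op 2 (delete): buffer="dajgr" (len 5), cursors c1@2 c2@4 c3@5, authorship .....
After op 3 (move_right): buffer="dajgr" (len 5), cursors c1@3 c2@5 c3@5, authorship .....
After op 4 (move_right): buffer="dajgr" (len 5), cursors c1@4 c2@5 c3@5, authorship .....
After op 5 (delete): buffer="da" (len 2), cursors c1@2 c2@2 c3@2, authorship ..
After op 6 (move_right): buffer="da" (len 2), cursors c1@2 c2@2 c3@2, authorship ..
After op 7 (delete): buffer="" (len 0), cursors c1@0 c2@0 c3@0, authorship 
After op 8 (insert('z')): buffer="zzz" (len 3), cursors c1@3 c2@3 c3@3, authorship 123
Authorship (.=original, N=cursor N): 1 2 3
Index 1: author = 2

Answer: cursor 2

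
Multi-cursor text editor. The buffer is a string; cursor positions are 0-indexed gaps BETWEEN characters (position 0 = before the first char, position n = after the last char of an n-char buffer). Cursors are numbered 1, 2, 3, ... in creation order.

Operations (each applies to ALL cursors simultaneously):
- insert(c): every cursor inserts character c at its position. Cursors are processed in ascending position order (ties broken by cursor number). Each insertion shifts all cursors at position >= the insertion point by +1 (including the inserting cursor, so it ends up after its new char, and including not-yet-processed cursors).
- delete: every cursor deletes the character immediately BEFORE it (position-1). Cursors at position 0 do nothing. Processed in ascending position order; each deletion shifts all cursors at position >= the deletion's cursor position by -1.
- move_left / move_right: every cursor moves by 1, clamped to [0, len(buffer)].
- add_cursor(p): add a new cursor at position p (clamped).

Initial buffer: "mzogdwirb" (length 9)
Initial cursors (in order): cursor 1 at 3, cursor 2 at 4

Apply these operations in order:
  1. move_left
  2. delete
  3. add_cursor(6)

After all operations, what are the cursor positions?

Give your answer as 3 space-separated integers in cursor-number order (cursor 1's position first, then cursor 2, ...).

After op 1 (move_left): buffer="mzogdwirb" (len 9), cursors c1@2 c2@3, authorship .........
After op 2 (delete): buffer="mgdwirb" (len 7), cursors c1@1 c2@1, authorship .......
After op 3 (add_cursor(6)): buffer="mgdwirb" (len 7), cursors c1@1 c2@1 c3@6, authorship .......

Answer: 1 1 6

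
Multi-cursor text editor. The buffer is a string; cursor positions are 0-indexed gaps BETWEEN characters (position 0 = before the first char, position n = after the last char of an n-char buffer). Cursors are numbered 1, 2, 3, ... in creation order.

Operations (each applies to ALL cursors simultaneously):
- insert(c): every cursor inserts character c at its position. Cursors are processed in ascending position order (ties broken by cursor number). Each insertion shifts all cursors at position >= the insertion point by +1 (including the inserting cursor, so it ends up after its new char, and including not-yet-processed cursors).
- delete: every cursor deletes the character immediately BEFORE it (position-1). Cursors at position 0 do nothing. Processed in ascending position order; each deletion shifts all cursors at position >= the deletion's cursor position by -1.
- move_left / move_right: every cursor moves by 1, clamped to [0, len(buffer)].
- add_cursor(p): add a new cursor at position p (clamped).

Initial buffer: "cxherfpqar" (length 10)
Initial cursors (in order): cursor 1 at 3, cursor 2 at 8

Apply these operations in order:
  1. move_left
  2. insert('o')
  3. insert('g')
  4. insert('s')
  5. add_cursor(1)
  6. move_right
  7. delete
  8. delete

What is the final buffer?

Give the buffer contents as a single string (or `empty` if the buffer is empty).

Answer: ogerfpogar

Derivation:
After op 1 (move_left): buffer="cxherfpqar" (len 10), cursors c1@2 c2@7, authorship ..........
After op 2 (insert('o')): buffer="cxoherfpoqar" (len 12), cursors c1@3 c2@9, authorship ..1.....2...
After op 3 (insert('g')): buffer="cxogherfpogqar" (len 14), cursors c1@4 c2@11, authorship ..11.....22...
After op 4 (insert('s')): buffer="cxogsherfpogsqar" (len 16), cursors c1@5 c2@13, authorship ..111.....222...
After op 5 (add_cursor(1)): buffer="cxogsherfpogsqar" (len 16), cursors c3@1 c1@5 c2@13, authorship ..111.....222...
After op 6 (move_right): buffer="cxogsherfpogsqar" (len 16), cursors c3@2 c1@6 c2@14, authorship ..111.....222...
After op 7 (delete): buffer="cogserfpogsar" (len 13), cursors c3@1 c1@4 c2@11, authorship .111....222..
After op 8 (delete): buffer="ogerfpogar" (len 10), cursors c3@0 c1@2 c2@8, authorship 11....22..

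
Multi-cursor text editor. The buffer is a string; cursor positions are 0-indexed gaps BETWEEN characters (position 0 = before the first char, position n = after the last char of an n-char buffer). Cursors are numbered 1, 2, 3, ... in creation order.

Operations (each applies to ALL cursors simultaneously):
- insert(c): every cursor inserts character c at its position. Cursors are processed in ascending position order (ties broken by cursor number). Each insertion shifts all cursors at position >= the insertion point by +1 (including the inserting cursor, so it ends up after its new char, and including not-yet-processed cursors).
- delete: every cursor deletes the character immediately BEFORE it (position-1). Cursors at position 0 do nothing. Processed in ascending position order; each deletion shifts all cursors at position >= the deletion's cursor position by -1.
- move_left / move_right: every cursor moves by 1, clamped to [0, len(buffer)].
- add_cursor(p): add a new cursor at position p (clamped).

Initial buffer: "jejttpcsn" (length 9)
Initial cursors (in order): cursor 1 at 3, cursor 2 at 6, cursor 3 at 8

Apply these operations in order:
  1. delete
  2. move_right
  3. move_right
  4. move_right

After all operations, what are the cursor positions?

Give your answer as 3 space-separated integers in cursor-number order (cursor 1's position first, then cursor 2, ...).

Answer: 5 6 6

Derivation:
After op 1 (delete): buffer="jettcn" (len 6), cursors c1@2 c2@4 c3@5, authorship ......
After op 2 (move_right): buffer="jettcn" (len 6), cursors c1@3 c2@5 c3@6, authorship ......
After op 3 (move_right): buffer="jettcn" (len 6), cursors c1@4 c2@6 c3@6, authorship ......
After op 4 (move_right): buffer="jettcn" (len 6), cursors c1@5 c2@6 c3@6, authorship ......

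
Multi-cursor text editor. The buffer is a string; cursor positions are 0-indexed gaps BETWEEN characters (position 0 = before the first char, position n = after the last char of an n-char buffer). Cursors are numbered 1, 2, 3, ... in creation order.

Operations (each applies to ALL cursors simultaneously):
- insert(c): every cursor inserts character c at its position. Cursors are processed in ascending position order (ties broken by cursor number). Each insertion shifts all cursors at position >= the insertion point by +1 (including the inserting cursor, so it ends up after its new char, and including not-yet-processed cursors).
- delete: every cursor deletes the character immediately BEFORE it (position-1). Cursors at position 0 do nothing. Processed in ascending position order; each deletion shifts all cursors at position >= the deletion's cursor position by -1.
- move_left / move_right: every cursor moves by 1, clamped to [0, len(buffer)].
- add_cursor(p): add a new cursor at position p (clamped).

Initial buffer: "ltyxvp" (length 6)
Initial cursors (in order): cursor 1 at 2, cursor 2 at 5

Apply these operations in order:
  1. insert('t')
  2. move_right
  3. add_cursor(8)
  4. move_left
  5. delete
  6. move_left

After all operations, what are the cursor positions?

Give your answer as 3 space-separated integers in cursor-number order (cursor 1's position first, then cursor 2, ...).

After op 1 (insert('t')): buffer="lttyxvtp" (len 8), cursors c1@3 c2@7, authorship ..1...2.
After op 2 (move_right): buffer="lttyxvtp" (len 8), cursors c1@4 c2@8, authorship ..1...2.
After op 3 (add_cursor(8)): buffer="lttyxvtp" (len 8), cursors c1@4 c2@8 c3@8, authorship ..1...2.
After op 4 (move_left): buffer="lttyxvtp" (len 8), cursors c1@3 c2@7 c3@7, authorship ..1...2.
After op 5 (delete): buffer="ltyxp" (len 5), cursors c1@2 c2@4 c3@4, authorship .....
After op 6 (move_left): buffer="ltyxp" (len 5), cursors c1@1 c2@3 c3@3, authorship .....

Answer: 1 3 3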